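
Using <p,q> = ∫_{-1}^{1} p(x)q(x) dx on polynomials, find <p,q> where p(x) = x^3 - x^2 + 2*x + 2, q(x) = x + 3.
<p,q> = 176/15

Expand the product: p(x)·q(x) = x^4 + 2*x^3 - x^2 + 8*x + 6.
∫_{-1}^{1} of each monomial x^k gives [2/(k+1) if k even, 0 if k odd]. Integrating term-by-term (or equivalently evaluating the antiderivative F(x) = x^5/5 + x^4/2 - x^3/3 + 4*x^2 + 6*x at the endpoints):
  F(1) − F(−1) = 311/30 − (-41/30) = 176/15.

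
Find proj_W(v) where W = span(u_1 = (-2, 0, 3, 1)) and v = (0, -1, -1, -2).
proj_W(v) = (5/7, 0, -15/14, -5/14)

Set up U = [u_1 | ... | u_1] ∈ R^(4×1). The projector onto W = col(U) is P = U (U^T U)^(-1) U^T.
Compute U^T U =
  [14],
and U^T v = (-5).
Solve U^T U · c = U^T v for the coefficients: c = (-5/14). The projection is proj_W(v) = U c.
Check: (v - proj_W(v)) · u_1 = 0  (should be 0).
Result: proj_W(v) = (5/7, 0, -15/14, -5/14).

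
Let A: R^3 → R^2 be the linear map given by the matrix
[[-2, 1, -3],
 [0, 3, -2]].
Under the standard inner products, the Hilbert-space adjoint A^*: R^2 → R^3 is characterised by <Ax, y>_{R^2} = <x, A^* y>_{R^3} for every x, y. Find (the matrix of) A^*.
A^* = A^T =
[[-2, 0],
 [1, 3],
 [-3, -2]]

For real matrices with standard dot products, the defining identity <Ax, y> = <x, A^* y> gives (Ax)^T y = x^T (A^*) y, i.e. x^T A^T y = x^T (A^*) y. Since this holds for all x, y, we must have A^* = A^T. Therefore
A^* =
[[-2, 0],
 [1, 3],
 [-3, -2]].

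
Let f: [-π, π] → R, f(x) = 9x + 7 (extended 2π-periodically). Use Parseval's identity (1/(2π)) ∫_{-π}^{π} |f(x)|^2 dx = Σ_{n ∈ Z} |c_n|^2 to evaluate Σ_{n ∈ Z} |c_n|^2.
Σ |c_n|^2 = 27π^2 + 49

Expand and integrate term by term over [-π, π]:
  ∫ (9x)^2 dx = 81·(2π^3/3); ∫ 2·9·(7)·x dx = 0 (odd integrand); ∫ 7^2 dx = 49·2π.
So (1/(2π)) ∫_{-π}^{π} (9x + 7)^2 dx = 81π^2/3 + 49 = 27π^2 + 49.
Parseval ⇒ Σ |c_n|^2 = 27π^2 + 49.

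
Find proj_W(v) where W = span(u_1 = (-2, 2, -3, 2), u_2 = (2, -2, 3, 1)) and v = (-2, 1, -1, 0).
proj_W(v) = (-18/17, 18/17, -27/17, 0)

Set up U = [u_1 | ... | u_2] ∈ R^(4×2). The projector onto W = col(U) is P = U (U^T U)^(-1) U^T.
Compute U^T U =
  [21, -15]
  [-15, 18],
and U^T v = (9, -9).
Solve U^T U · c = U^T v for the coefficients: c = (3/17, -6/17). The projection is proj_W(v) = U c.
Check: (v - proj_W(v)) · u_1 = 0  (should be 0).
Check: (v - proj_W(v)) · u_2 = 0  (should be 0).
Result: proj_W(v) = (-18/17, 18/17, -27/17, 0).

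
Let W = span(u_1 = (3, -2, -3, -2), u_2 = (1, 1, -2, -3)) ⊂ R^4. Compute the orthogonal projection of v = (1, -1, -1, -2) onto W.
proj_W(v) = (280/221, -100/221, -332/221, -308/221)

Set up U = [u_1 | ... | u_2] ∈ R^(4×2). The projector onto W = col(U) is P = U (U^T U)^(-1) U^T.
Compute U^T U =
  [26, 13]
  [13, 15],
and U^T v = (12, 8).
Solve U^T U · c = U^T v for the coefficients: c = (76/221, 4/17). The projection is proj_W(v) = U c.
Check: (v - proj_W(v)) · u_1 = 0  (should be 0).
Check: (v - proj_W(v)) · u_2 = 0  (should be 0).
Result: proj_W(v) = (280/221, -100/221, -332/221, -308/221).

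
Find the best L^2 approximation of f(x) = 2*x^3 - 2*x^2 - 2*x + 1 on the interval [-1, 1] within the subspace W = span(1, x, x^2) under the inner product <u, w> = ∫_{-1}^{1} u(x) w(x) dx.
g(x) = -2*x^2 - 4*x/5 + 1

The best approximation g ∈ W is the orthogonal projection of f onto W. Writing g = a_0 + a_1 x + a_2 x^2, the coefficients solve the normal equations G · a = b where
  G_{ij} = <φ_i, φ_j> and b_i = <f, φ_i>, with φ_0 = 1, φ_1 = x, φ_2 = x^2.
G =
  [2, 0, 2/3]
  [0, 2/3, 0]
  [2/3, 0, 2/5],
b = (2/3, -8/15, -2/15).
Solving gives a_0 = 1, a_1 = -4/5, a_2 = -2, so
  g(x) = -2*x^2 - 4*x/5 + 1.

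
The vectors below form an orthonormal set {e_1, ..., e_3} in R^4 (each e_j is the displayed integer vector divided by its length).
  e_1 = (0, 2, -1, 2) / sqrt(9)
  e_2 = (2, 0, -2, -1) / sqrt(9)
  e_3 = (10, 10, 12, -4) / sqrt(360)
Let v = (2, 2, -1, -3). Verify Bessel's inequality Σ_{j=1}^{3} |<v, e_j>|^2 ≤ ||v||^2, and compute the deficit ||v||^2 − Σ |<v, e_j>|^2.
Σ |<v, e_j>|^2 = 122/9; ||v||^2 = 18; deficit = 40/9

Write each e_j = u_j / sqrt(<u_j, u_j>) where u_j is the displayed integer vector. Then <v, e_j> = <v, u_j> / sqrt(<u_j, u_j>), so |<v, e_j>|^2 = <v, u_j>^2 / <u_j, u_j>.
Coefficients: <v, e_1> = -1/sqrt(9), <v, e_2> = 9/sqrt(9), <v, e_3> = 40/sqrt(360).
Square and sum: Σ |<v, e_j>|^2 = 122/9.
Compute ||v||^2 = v·v = 18.
Deficit = 18 − 122/9 = 40/9 ≥ 0, confirming Bessel's inequality. (The deficit equals ||v − Σ <v,e_j> e_j||^2, the squared distance from v to span{e_j}.)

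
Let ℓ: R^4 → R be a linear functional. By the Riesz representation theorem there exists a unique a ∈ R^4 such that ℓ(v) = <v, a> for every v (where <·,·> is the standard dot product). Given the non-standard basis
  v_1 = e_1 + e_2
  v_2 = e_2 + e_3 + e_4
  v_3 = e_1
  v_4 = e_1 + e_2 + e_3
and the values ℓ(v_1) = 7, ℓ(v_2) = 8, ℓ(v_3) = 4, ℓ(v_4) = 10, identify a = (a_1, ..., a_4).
a = (4, 3, 3, 2)

Write a = (a_1, ..., a_4) in the standard basis. For each basis vector v_i, ℓ(v_i) = <v_i, a> is a linear equation in the a_j's. Collect the n equations into a matrix system V a = ℓ, where row i of V is v_i (expressed in the standard basis). Since V is invertible (lower-triangular with 1s on the diagonal, up to permutation), solve by back-substitution:
  V =
[[1, 1, 0, 0],
 [0, 1, 1, 1],
 [1, 0, 0, 0],
 [1, 1, 1, 0]]
  V a = (7, 8, 4, 10)
Solving gives a = (4, 3, 3, 2).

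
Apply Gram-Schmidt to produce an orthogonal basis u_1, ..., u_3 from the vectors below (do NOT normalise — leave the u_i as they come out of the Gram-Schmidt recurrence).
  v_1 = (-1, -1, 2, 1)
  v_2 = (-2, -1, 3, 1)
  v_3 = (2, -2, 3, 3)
Orthogonal basis:
  u_1 = (-1, -1, 2, 1)
  u_2 = (-4/7, 3/7, 1/7, -3/7)
  u_3 = (1, 1, 1, 0)

Apply the Gram-Schmidt recurrence
  u_1 = v_1
  u_i = v_i − Σ_{j<i} ((v_i · u_j) / (u_j · u_j)) · u_j.

Step by step this gives:
  u_1 = (-1, -1, 2, 1)
  u_2 = (-4/7, 3/7, 1/7, -3/7)
  u_3 = (1, 1, 1, 0)

Orthogonality check:
  u_2 · u_1 = 0 (should be 0)
  u_3 · u_1 = 0 (should be 0)
  u_3 · u_2 = 0 (should be 0)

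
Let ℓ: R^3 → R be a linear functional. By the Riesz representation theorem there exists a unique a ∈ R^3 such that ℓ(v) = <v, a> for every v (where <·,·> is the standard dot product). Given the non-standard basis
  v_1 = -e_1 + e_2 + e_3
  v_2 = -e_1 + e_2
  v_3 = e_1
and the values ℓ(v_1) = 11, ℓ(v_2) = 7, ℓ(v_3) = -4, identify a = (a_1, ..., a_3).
a = (-4, 3, 4)

Write a = (a_1, ..., a_3) in the standard basis. For each basis vector v_i, ℓ(v_i) = <v_i, a> is a linear equation in the a_j's. Collect the n equations into a matrix system V a = ℓ, where row i of V is v_i (expressed in the standard basis). Since V is invertible (lower-triangular with 1s on the diagonal, up to permutation), solve by back-substitution:
  V =
[[-1, 1, 1],
 [-1, 1, 0],
 [1, 0, 0]]
  V a = (11, 7, -4)
Solving gives a = (-4, 3, 4).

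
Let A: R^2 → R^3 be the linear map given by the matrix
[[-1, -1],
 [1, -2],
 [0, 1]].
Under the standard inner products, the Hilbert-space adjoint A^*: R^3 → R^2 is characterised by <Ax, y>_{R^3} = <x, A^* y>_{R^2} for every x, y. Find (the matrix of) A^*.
A^* = A^T =
[[-1, 1, 0],
 [-1, -2, 1]]

For real matrices with standard dot products, the defining identity <Ax, y> = <x, A^* y> gives (Ax)^T y = x^T (A^*) y, i.e. x^T A^T y = x^T (A^*) y. Since this holds for all x, y, we must have A^* = A^T. Therefore
A^* =
[[-1, 1, 0],
 [-1, -2, 1]].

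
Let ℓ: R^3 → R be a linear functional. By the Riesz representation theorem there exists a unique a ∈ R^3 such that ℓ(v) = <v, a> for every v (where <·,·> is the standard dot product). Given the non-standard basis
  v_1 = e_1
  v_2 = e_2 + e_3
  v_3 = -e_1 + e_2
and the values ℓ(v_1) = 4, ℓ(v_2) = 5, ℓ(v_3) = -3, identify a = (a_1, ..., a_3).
a = (4, 1, 4)

Write a = (a_1, ..., a_3) in the standard basis. For each basis vector v_i, ℓ(v_i) = <v_i, a> is a linear equation in the a_j's. Collect the n equations into a matrix system V a = ℓ, where row i of V is v_i (expressed in the standard basis). Since V is invertible (lower-triangular with 1s on the diagonal, up to permutation), solve by back-substitution:
  V =
[[1, 0, 0],
 [0, 1, 1],
 [-1, 1, 0]]
  V a = (4, 5, -3)
Solving gives a = (4, 1, 4).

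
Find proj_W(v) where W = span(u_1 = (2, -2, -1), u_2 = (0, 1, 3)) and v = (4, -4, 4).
proj_W(v) = (64/13, -188/65, 236/65)

Set up U = [u_1 | ... | u_2] ∈ R^(3×2). The projector onto W = col(U) is P = U (U^T U)^(-1) U^T.
Compute U^T U =
  [9, -5]
  [-5, 10],
and U^T v = (12, 8).
Solve U^T U · c = U^T v for the coefficients: c = (32/13, 132/65). The projection is proj_W(v) = U c.
Check: (v - proj_W(v)) · u_1 = 0  (should be 0).
Check: (v - proj_W(v)) · u_2 = 0  (should be 0).
Result: proj_W(v) = (64/13, -188/65, 236/65).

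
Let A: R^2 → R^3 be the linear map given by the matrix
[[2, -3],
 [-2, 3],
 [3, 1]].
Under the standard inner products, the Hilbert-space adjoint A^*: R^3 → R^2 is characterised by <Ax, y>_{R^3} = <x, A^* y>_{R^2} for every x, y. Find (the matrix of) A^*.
A^* = A^T =
[[2, -2, 3],
 [-3, 3, 1]]

For real matrices with standard dot products, the defining identity <Ax, y> = <x, A^* y> gives (Ax)^T y = x^T (A^*) y, i.e. x^T A^T y = x^T (A^*) y. Since this holds for all x, y, we must have A^* = A^T. Therefore
A^* =
[[2, -2, 3],
 [-3, 3, 1]].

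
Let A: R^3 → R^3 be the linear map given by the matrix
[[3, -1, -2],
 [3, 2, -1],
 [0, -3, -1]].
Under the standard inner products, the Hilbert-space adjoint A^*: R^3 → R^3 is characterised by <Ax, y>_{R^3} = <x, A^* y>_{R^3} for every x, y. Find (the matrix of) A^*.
A^* = A^T =
[[3, 3, 0],
 [-1, 2, -3],
 [-2, -1, -1]]

For real matrices with standard dot products, the defining identity <Ax, y> = <x, A^* y> gives (Ax)^T y = x^T (A^*) y, i.e. x^T A^T y = x^T (A^*) y. Since this holds for all x, y, we must have A^* = A^T. Therefore
A^* =
[[3, 3, 0],
 [-1, 2, -3],
 [-2, -1, -1]].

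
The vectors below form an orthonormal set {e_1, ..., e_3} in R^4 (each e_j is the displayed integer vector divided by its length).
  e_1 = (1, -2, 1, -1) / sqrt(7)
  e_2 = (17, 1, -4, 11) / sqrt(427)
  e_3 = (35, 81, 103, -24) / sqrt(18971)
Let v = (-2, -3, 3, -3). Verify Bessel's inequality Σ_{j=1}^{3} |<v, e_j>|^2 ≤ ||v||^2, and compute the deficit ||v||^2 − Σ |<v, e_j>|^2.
Σ |<v, e_j>|^2 = 9416/311; ||v||^2 = 31; deficit = 225/311

Write each e_j = u_j / sqrt(<u_j, u_j>) where u_j is the displayed integer vector. Then <v, e_j> = <v, u_j> / sqrt(<u_j, u_j>), so |<v, e_j>|^2 = <v, u_j>^2 / <u_j, u_j>.
Coefficients: <v, e_1> = 10/sqrt(7), <v, e_2> = -82/sqrt(427), <v, e_3> = 68/sqrt(18971).
Square and sum: Σ |<v, e_j>|^2 = 9416/311.
Compute ||v||^2 = v·v = 31.
Deficit = 31 − 9416/311 = 225/311 ≥ 0, confirming Bessel's inequality. (The deficit equals ||v − Σ <v,e_j> e_j||^2, the squared distance from v to span{e_j}.)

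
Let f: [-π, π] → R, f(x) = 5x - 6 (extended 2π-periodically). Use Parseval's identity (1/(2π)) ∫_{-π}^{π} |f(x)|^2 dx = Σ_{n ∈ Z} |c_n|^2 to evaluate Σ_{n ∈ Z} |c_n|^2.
Σ |c_n|^2 = 25π^2/3 + 36

Expand and integrate term by term over [-π, π]:
  ∫ (5x)^2 dx = 25·(2π^3/3); ∫ 2·5·(-6)·x dx = 0 (odd integrand); ∫ (-6)^2 dx = 36·2π.
So (1/(2π)) ∫_{-π}^{π} (5x - 6)^2 dx = 25π^2/3 + 36 = 25π^2/3 + 36.
Parseval ⇒ Σ |c_n|^2 = 25π^2/3 + 36.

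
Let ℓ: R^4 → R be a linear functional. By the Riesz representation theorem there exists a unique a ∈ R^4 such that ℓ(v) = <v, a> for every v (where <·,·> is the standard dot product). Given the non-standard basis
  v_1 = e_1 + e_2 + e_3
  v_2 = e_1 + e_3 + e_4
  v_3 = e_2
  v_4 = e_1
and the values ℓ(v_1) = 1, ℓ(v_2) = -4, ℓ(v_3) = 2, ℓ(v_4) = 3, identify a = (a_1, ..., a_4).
a = (3, 2, -4, -3)

Write a = (a_1, ..., a_4) in the standard basis. For each basis vector v_i, ℓ(v_i) = <v_i, a> is a linear equation in the a_j's. Collect the n equations into a matrix system V a = ℓ, where row i of V is v_i (expressed in the standard basis). Since V is invertible (lower-triangular with 1s on the diagonal, up to permutation), solve by back-substitution:
  V =
[[1, 1, 1, 0],
 [1, 0, 1, 1],
 [0, 1, 0, 0],
 [1, 0, 0, 0]]
  V a = (1, -4, 2, 3)
Solving gives a = (3, 2, -4, -3).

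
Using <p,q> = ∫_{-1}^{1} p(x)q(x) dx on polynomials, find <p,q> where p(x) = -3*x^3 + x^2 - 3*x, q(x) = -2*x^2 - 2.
<p,q> = -32/15

Expand the product: p(x)·q(x) = 6*x^5 - 2*x^4 + 12*x^3 - 2*x^2 + 6*x.
∫_{-1}^{1} of each monomial x^k gives [2/(k+1) if k even, 0 if k odd]. Integrating term-by-term (or equivalently evaluating the antiderivative F(x) = x^6 - 2*x^5/5 + 3*x^4 - 2*x^3/3 + 3*x^2 at the endpoints):
  F(1) − F(−1) = 89/15 − (121/15) = -32/15.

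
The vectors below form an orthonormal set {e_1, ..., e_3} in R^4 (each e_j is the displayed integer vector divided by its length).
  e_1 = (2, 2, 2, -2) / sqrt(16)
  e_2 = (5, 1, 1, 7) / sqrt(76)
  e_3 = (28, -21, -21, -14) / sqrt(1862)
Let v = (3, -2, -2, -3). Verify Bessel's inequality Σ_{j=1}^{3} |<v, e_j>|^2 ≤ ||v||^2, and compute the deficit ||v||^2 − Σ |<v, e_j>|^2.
Σ |<v, e_j>|^2 = 26; ||v||^2 = 26; deficit = 0

Write each e_j = u_j / sqrt(<u_j, u_j>) where u_j is the displayed integer vector. Then <v, e_j> = <v, u_j> / sqrt(<u_j, u_j>), so |<v, e_j>|^2 = <v, u_j>^2 / <u_j, u_j>.
Coefficients: <v, e_1> = 4/sqrt(16), <v, e_2> = -10/sqrt(76), <v, e_3> = 210/sqrt(1862).
Square and sum: Σ |<v, e_j>|^2 = 26.
Compute ||v||^2 = v·v = 26.
Deficit = 26 − 26 = 0 ≥ 0, confirming Bessel's inequality. (The deficit equals ||v − Σ <v,e_j> e_j||^2, the squared distance from v to span{e_j}.)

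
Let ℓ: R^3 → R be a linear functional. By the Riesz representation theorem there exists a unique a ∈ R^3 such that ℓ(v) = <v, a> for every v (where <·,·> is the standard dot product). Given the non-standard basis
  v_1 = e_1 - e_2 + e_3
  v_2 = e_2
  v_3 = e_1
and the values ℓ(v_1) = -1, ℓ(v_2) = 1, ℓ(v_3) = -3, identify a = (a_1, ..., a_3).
a = (-3, 1, 3)

Write a = (a_1, ..., a_3) in the standard basis. For each basis vector v_i, ℓ(v_i) = <v_i, a> is a linear equation in the a_j's. Collect the n equations into a matrix system V a = ℓ, where row i of V is v_i (expressed in the standard basis). Since V is invertible (lower-triangular with 1s on the diagonal, up to permutation), solve by back-substitution:
  V =
[[1, -1, 1],
 [0, 1, 0],
 [1, 0, 0]]
  V a = (-1, 1, -3)
Solving gives a = (-3, 1, 3).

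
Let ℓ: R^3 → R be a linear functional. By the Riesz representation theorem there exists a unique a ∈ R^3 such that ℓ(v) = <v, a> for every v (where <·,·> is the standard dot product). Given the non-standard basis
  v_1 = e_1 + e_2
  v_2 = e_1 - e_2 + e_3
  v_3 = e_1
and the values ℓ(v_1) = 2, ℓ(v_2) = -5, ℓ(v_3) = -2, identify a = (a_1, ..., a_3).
a = (-2, 4, 1)

Write a = (a_1, ..., a_3) in the standard basis. For each basis vector v_i, ℓ(v_i) = <v_i, a> is a linear equation in the a_j's. Collect the n equations into a matrix system V a = ℓ, where row i of V is v_i (expressed in the standard basis). Since V is invertible (lower-triangular with 1s on the diagonal, up to permutation), solve by back-substitution:
  V =
[[1, 1, 0],
 [1, -1, 1],
 [1, 0, 0]]
  V a = (2, -5, -2)
Solving gives a = (-2, 4, 1).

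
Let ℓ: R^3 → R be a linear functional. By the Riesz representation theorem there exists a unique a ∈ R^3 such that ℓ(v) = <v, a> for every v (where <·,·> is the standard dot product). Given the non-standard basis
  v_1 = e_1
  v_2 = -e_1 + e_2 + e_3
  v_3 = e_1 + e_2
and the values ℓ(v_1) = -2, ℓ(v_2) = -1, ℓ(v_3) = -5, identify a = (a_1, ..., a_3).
a = (-2, -3, 0)

Write a = (a_1, ..., a_3) in the standard basis. For each basis vector v_i, ℓ(v_i) = <v_i, a> is a linear equation in the a_j's. Collect the n equations into a matrix system V a = ℓ, where row i of V is v_i (expressed in the standard basis). Since V is invertible (lower-triangular with 1s on the diagonal, up to permutation), solve by back-substitution:
  V =
[[1, 0, 0],
 [-1, 1, 1],
 [1, 1, 0]]
  V a = (-2, -1, -5)
Solving gives a = (-2, -3, 0).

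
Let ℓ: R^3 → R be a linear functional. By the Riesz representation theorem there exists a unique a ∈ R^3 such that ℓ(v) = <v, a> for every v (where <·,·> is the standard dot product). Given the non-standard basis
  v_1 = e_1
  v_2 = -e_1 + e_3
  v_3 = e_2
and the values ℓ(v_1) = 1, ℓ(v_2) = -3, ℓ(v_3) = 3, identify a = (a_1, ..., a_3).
a = (1, 3, -2)

Write a = (a_1, ..., a_3) in the standard basis. For each basis vector v_i, ℓ(v_i) = <v_i, a> is a linear equation in the a_j's. Collect the n equations into a matrix system V a = ℓ, where row i of V is v_i (expressed in the standard basis). Since V is invertible (lower-triangular with 1s on the diagonal, up to permutation), solve by back-substitution:
  V =
[[1, 0, 0],
 [-1, 0, 1],
 [0, 1, 0]]
  V a = (1, -3, 3)
Solving gives a = (1, 3, -2).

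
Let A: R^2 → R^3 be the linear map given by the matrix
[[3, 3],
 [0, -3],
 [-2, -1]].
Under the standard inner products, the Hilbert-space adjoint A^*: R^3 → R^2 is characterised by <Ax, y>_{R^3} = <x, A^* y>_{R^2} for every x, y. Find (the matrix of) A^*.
A^* = A^T =
[[3, 0, -2],
 [3, -3, -1]]

For real matrices with standard dot products, the defining identity <Ax, y> = <x, A^* y> gives (Ax)^T y = x^T (A^*) y, i.e. x^T A^T y = x^T (A^*) y. Since this holds for all x, y, we must have A^* = A^T. Therefore
A^* =
[[3, 0, -2],
 [3, -3, -1]].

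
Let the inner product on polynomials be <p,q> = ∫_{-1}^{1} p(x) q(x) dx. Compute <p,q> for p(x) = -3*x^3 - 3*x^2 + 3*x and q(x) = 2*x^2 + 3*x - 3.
<p,q> = 6

Expand the product: p(x)·q(x) = -6*x^5 - 15*x^4 + 6*x^3 + 18*x^2 - 9*x.
∫_{-1}^{1} of each monomial x^k gives [2/(k+1) if k even, 0 if k odd]. Integrating term-by-term (or equivalently evaluating the antiderivative F(x) = -x^6 - 3*x^5 + 3*x^4/2 + 6*x^3 - 9*x^2/2 at the endpoints):
  F(1) − F(−1) = -1 − (-7) = 6.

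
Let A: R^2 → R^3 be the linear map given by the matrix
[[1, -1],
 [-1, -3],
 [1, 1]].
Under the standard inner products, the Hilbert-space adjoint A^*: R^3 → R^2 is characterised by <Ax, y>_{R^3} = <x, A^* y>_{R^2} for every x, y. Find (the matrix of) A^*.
A^* = A^T =
[[1, -1, 1],
 [-1, -3, 1]]

For real matrices with standard dot products, the defining identity <Ax, y> = <x, A^* y> gives (Ax)^T y = x^T (A^*) y, i.e. x^T A^T y = x^T (A^*) y. Since this holds for all x, y, we must have A^* = A^T. Therefore
A^* =
[[1, -1, 1],
 [-1, -3, 1]].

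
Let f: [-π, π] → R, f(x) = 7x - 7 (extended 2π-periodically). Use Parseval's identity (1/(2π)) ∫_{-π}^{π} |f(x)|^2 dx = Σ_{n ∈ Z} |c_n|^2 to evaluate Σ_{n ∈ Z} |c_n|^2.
Σ |c_n|^2 = 49π^2/3 + 49

Expand and integrate term by term over [-π, π]:
  ∫ (7x)^2 dx = 49·(2π^3/3); ∫ 2·7·(-7)·x dx = 0 (odd integrand); ∫ (-7)^2 dx = 49·2π.
So (1/(2π)) ∫_{-π}^{π} (7x - 7)^2 dx = 49π^2/3 + 49 = 49π^2/3 + 49.
Parseval ⇒ Σ |c_n|^2 = 49π^2/3 + 49.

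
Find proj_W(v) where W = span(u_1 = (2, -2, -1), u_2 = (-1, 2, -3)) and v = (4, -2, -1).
proj_W(v) = (340/117, -346/117, -149/117)

Set up U = [u_1 | ... | u_2] ∈ R^(3×2). The projector onto W = col(U) is P = U (U^T U)^(-1) U^T.
Compute U^T U =
  [9, -3]
  [-3, 14],
and U^T v = (13, -5).
Solve U^T U · c = U^T v for the coefficients: c = (167/117, -2/39). The projection is proj_W(v) = U c.
Check: (v - proj_W(v)) · u_1 = 0  (should be 0).
Check: (v - proj_W(v)) · u_2 = 0  (should be 0).
Result: proj_W(v) = (340/117, -346/117, -149/117).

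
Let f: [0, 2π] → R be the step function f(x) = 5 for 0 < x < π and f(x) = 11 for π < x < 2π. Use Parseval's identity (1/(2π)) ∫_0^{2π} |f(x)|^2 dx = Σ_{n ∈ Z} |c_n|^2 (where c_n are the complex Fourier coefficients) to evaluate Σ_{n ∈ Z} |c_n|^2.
Σ |c_n|^2 = 73

Parseval equates the L^2 energy of f (normalised by 1/(2π)) with the ℓ^2 sum of its Fourier coefficients: (1/(2π)) ∫_0^{2π} |f|^2 = Σ |c_n|^2.
Compute the left side: (1/(2π)) [∫_0^π 5^2 dx + ∫_π^{2π} 11^2 dx] = (1/(2π)) · (25π + 121π) = (25 + 121)/2 = 73.
So Σ_{n ∈ Z} |c_n|^2 = 73.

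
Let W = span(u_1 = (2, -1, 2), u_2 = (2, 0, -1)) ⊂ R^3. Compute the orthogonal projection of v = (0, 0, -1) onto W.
proj_W(v) = (2/41, 12/41, -37/41)

Set up U = [u_1 | ... | u_2] ∈ R^(3×2). The projector onto W = col(U) is P = U (U^T U)^(-1) U^T.
Compute U^T U =
  [9, 2]
  [2, 5],
and U^T v = (-2, 1).
Solve U^T U · c = U^T v for the coefficients: c = (-12/41, 13/41). The projection is proj_W(v) = U c.
Check: (v - proj_W(v)) · u_1 = 0  (should be 0).
Check: (v - proj_W(v)) · u_2 = 0  (should be 0).
Result: proj_W(v) = (2/41, 12/41, -37/41).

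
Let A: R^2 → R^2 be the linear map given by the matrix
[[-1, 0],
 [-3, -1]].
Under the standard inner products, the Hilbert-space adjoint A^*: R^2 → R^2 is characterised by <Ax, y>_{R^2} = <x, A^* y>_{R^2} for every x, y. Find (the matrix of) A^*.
A^* = A^T =
[[-1, -3],
 [0, -1]]

For real matrices with standard dot products, the defining identity <Ax, y> = <x, A^* y> gives (Ax)^T y = x^T (A^*) y, i.e. x^T A^T y = x^T (A^*) y. Since this holds for all x, y, we must have A^* = A^T. Therefore
A^* =
[[-1, -3],
 [0, -1]].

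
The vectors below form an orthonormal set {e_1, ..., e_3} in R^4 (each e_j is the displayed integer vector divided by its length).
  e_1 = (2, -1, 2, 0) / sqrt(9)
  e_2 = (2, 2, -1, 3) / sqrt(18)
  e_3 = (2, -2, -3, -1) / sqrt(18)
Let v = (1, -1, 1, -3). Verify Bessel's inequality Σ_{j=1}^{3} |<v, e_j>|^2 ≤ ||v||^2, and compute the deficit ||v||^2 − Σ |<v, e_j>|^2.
Σ |<v, e_j>|^2 = 83/9; ||v||^2 = 12; deficit = 25/9

Write each e_j = u_j / sqrt(<u_j, u_j>) where u_j is the displayed integer vector. Then <v, e_j> = <v, u_j> / sqrt(<u_j, u_j>), so |<v, e_j>|^2 = <v, u_j>^2 / <u_j, u_j>.
Coefficients: <v, e_1> = 5/sqrt(9), <v, e_2> = -10/sqrt(18), <v, e_3> = 4/sqrt(18).
Square and sum: Σ |<v, e_j>|^2 = 83/9.
Compute ||v||^2 = v·v = 12.
Deficit = 12 − 83/9 = 25/9 ≥ 0, confirming Bessel's inequality. (The deficit equals ||v − Σ <v,e_j> e_j||^2, the squared distance from v to span{e_j}.)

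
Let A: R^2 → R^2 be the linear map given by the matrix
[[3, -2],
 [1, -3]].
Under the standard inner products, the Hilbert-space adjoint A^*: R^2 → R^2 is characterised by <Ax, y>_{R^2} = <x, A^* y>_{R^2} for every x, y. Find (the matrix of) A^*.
A^* = A^T =
[[3, 1],
 [-2, -3]]

For real matrices with standard dot products, the defining identity <Ax, y> = <x, A^* y> gives (Ax)^T y = x^T (A^*) y, i.e. x^T A^T y = x^T (A^*) y. Since this holds for all x, y, we must have A^* = A^T. Therefore
A^* =
[[3, 1],
 [-2, -3]].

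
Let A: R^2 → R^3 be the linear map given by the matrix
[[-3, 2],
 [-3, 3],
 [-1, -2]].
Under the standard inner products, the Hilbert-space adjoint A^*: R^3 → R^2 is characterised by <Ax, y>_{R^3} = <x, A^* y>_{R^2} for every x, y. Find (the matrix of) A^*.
A^* = A^T =
[[-3, -3, -1],
 [2, 3, -2]]

For real matrices with standard dot products, the defining identity <Ax, y> = <x, A^* y> gives (Ax)^T y = x^T (A^*) y, i.e. x^T A^T y = x^T (A^*) y. Since this holds for all x, y, we must have A^* = A^T. Therefore
A^* =
[[-3, -3, -1],
 [2, 3, -2]].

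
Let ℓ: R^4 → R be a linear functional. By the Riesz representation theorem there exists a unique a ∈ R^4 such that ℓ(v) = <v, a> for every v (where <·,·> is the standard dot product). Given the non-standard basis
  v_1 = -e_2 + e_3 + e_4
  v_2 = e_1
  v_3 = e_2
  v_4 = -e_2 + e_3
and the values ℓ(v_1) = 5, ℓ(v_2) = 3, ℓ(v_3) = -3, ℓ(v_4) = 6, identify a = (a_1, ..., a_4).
a = (3, -3, 3, -1)

Write a = (a_1, ..., a_4) in the standard basis. For each basis vector v_i, ℓ(v_i) = <v_i, a> is a linear equation in the a_j's. Collect the n equations into a matrix system V a = ℓ, where row i of V is v_i (expressed in the standard basis). Since V is invertible (lower-triangular with 1s on the diagonal, up to permutation), solve by back-substitution:
  V =
[[0, -1, 1, 1],
 [1, 0, 0, 0],
 [0, 1, 0, 0],
 [0, -1, 1, 0]]
  V a = (5, 3, -3, 6)
Solving gives a = (3, -3, 3, -1).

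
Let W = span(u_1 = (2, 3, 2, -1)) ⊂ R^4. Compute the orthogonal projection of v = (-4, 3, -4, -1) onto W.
proj_W(v) = (-2/3, -1, -2/3, 1/3)

Set up U = [u_1 | ... | u_1] ∈ R^(4×1). The projector onto W = col(U) is P = U (U^T U)^(-1) U^T.
Compute U^T U =
  [18],
and U^T v = (-6).
Solve U^T U · c = U^T v for the coefficients: c = (-1/3). The projection is proj_W(v) = U c.
Check: (v - proj_W(v)) · u_1 = 0  (should be 0).
Result: proj_W(v) = (-2/3, -1, -2/3, 1/3).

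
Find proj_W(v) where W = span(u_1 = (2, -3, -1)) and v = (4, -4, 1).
proj_W(v) = (19/7, -57/14, -19/14)

Set up U = [u_1 | ... | u_1] ∈ R^(3×1). The projector onto W = col(U) is P = U (U^T U)^(-1) U^T.
Compute U^T U =
  [14],
and U^T v = (19).
Solve U^T U · c = U^T v for the coefficients: c = (19/14). The projection is proj_W(v) = U c.
Check: (v - proj_W(v)) · u_1 = 0  (should be 0).
Result: proj_W(v) = (19/7, -57/14, -19/14).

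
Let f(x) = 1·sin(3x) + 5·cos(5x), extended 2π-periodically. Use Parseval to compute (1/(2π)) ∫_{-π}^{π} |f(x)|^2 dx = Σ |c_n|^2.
Σ |c_n|^2 = 13

Expand |f|^2 and use orthogonality of {sin(nx), cos(mx)} on [-π, π]:
  ∫_{-π}^{π} sin(nx)^2 dx = π, ∫ cos(mx)^2 dx = π, and cross terms integrate to 0.
So ∫_{-π}^{π} f(x)^2 dx = 1^2 · π + 5^2 · π = (1 + 25)π.
Divide by 2π: (1 + 25)/2 = 13.
By Parseval, this equals Σ |c_n|^2.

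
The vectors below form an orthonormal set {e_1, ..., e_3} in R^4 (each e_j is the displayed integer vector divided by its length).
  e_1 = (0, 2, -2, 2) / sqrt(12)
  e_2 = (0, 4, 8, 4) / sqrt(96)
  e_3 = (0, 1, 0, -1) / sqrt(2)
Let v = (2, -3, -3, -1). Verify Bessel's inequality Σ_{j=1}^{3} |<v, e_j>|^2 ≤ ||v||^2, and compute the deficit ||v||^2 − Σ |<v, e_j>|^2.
Σ |<v, e_j>|^2 = 19; ||v||^2 = 23; deficit = 4

Write each e_j = u_j / sqrt(<u_j, u_j>) where u_j is the displayed integer vector. Then <v, e_j> = <v, u_j> / sqrt(<u_j, u_j>), so |<v, e_j>|^2 = <v, u_j>^2 / <u_j, u_j>.
Coefficients: <v, e_1> = -2/sqrt(12), <v, e_2> = -40/sqrt(96), <v, e_3> = -2/sqrt(2).
Square and sum: Σ |<v, e_j>|^2 = 19.
Compute ||v||^2 = v·v = 23.
Deficit = 23 − 19 = 4 ≥ 0, confirming Bessel's inequality. (The deficit equals ||v − Σ <v,e_j> e_j||^2, the squared distance from v to span{e_j}.)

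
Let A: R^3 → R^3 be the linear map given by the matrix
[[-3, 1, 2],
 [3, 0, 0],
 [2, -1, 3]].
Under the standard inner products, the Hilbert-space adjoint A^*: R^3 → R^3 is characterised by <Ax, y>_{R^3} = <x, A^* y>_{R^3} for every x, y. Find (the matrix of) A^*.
A^* = A^T =
[[-3, 3, 2],
 [1, 0, -1],
 [2, 0, 3]]

For real matrices with standard dot products, the defining identity <Ax, y> = <x, A^* y> gives (Ax)^T y = x^T (A^*) y, i.e. x^T A^T y = x^T (A^*) y. Since this holds for all x, y, we must have A^* = A^T. Therefore
A^* =
[[-3, 3, 2],
 [1, 0, -1],
 [2, 0, 3]].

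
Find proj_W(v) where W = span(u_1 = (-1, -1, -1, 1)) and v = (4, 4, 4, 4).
proj_W(v) = (2, 2, 2, -2)

Set up U = [u_1 | ... | u_1] ∈ R^(4×1). The projector onto W = col(U) is P = U (U^T U)^(-1) U^T.
Compute U^T U =
  [4],
and U^T v = (-8).
Solve U^T U · c = U^T v for the coefficients: c = (-2). The projection is proj_W(v) = U c.
Check: (v - proj_W(v)) · u_1 = 0  (should be 0).
Result: proj_W(v) = (2, 2, 2, -2).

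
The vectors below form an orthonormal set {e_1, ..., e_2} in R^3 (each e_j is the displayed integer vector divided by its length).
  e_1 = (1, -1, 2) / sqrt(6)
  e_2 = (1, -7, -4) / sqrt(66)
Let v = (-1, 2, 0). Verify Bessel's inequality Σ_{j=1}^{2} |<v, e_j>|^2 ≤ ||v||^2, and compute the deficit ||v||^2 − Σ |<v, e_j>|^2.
Σ |<v, e_j>|^2 = 54/11; ||v||^2 = 5; deficit = 1/11

Write each e_j = u_j / sqrt(<u_j, u_j>) where u_j is the displayed integer vector. Then <v, e_j> = <v, u_j> / sqrt(<u_j, u_j>), so |<v, e_j>|^2 = <v, u_j>^2 / <u_j, u_j>.
Coefficients: <v, e_1> = -3/sqrt(6), <v, e_2> = -15/sqrt(66).
Square and sum: Σ |<v, e_j>|^2 = 54/11.
Compute ||v||^2 = v·v = 5.
Deficit = 5 − 54/11 = 1/11 ≥ 0, confirming Bessel's inequality. (The deficit equals ||v − Σ <v,e_j> e_j||^2, the squared distance from v to span{e_j}.)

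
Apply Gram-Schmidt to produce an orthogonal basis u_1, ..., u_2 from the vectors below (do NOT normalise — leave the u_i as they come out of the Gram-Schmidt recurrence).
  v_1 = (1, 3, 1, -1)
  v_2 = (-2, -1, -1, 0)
Orthogonal basis:
  u_1 = (1, 3, 1, -1)
  u_2 = (-3/2, 1/2, -1/2, -1/2)

Apply the Gram-Schmidt recurrence
  u_1 = v_1
  u_i = v_i − Σ_{j<i} ((v_i · u_j) / (u_j · u_j)) · u_j.

Step by step this gives:
  u_1 = (1, 3, 1, -1)
  u_2 = (-3/2, 1/2, -1/2, -1/2)

Orthogonality check:
  u_2 · u_1 = 0 (should be 0)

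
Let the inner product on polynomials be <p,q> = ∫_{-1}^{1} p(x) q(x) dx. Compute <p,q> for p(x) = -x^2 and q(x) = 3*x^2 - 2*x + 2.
<p,q> = -38/15

Expand the product: p(x)·q(x) = -3*x^4 + 2*x^3 - 2*x^2.
∫_{-1}^{1} of each monomial x^k gives [2/(k+1) if k even, 0 if k odd]. Integrating term-by-term (or equivalently evaluating the antiderivative F(x) = -3*x^5/5 + x^4/2 - 2*x^3/3 at the endpoints):
  F(1) − F(−1) = -23/30 − (53/30) = -38/15.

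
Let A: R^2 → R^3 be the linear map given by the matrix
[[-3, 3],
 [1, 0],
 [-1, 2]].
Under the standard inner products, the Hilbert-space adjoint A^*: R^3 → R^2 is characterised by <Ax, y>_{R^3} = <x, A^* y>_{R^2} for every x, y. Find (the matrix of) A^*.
A^* = A^T =
[[-3, 1, -1],
 [3, 0, 2]]

For real matrices with standard dot products, the defining identity <Ax, y> = <x, A^* y> gives (Ax)^T y = x^T (A^*) y, i.e. x^T A^T y = x^T (A^*) y. Since this holds for all x, y, we must have A^* = A^T. Therefore
A^* =
[[-3, 1, -1],
 [3, 0, 2]].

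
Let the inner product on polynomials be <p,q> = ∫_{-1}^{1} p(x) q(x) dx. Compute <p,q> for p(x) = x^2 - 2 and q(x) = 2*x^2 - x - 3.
<p,q> = 122/15

Expand the product: p(x)·q(x) = 2*x^4 - x^3 - 7*x^2 + 2*x + 6.
∫_{-1}^{1} of each monomial x^k gives [2/(k+1) if k even, 0 if k odd]. Integrating term-by-term (or equivalently evaluating the antiderivative F(x) = 2*x^5/5 - x^4/4 - 7*x^3/3 + x^2 + 6*x at the endpoints):
  F(1) − F(−1) = 289/60 − (-199/60) = 122/15.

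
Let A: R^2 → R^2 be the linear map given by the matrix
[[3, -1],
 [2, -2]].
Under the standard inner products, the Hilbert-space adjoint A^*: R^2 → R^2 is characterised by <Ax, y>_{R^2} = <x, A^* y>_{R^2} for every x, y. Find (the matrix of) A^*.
A^* = A^T =
[[3, 2],
 [-1, -2]]

For real matrices with standard dot products, the defining identity <Ax, y> = <x, A^* y> gives (Ax)^T y = x^T (A^*) y, i.e. x^T A^T y = x^T (A^*) y. Since this holds for all x, y, we must have A^* = A^T. Therefore
A^* =
[[3, 2],
 [-1, -2]].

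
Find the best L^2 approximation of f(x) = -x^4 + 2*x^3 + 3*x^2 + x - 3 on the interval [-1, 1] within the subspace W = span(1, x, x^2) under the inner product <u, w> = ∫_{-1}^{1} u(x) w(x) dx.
g(x) = 15*x^2/7 + 11*x/5 - 102/35

The best approximation g ∈ W is the orthogonal projection of f onto W. Writing g = a_0 + a_1 x + a_2 x^2, the coefficients solve the normal equations G · a = b where
  G_{ij} = <φ_i, φ_j> and b_i = <f, φ_i>, with φ_0 = 1, φ_1 = x, φ_2 = x^2.
G =
  [2, 0, 2/3]
  [0, 2/3, 0]
  [2/3, 0, 2/5],
b = (-22/5, 22/15, -38/35).
Solving gives a_0 = -102/35, a_1 = 11/5, a_2 = 15/7, so
  g(x) = 15*x^2/7 + 11*x/5 - 102/35.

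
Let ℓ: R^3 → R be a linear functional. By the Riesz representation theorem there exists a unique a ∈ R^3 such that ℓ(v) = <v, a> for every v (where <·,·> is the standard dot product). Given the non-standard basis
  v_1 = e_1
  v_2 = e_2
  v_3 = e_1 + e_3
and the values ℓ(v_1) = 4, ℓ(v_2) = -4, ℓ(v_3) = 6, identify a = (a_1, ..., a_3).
a = (4, -4, 2)

Write a = (a_1, ..., a_3) in the standard basis. For each basis vector v_i, ℓ(v_i) = <v_i, a> is a linear equation in the a_j's. Collect the n equations into a matrix system V a = ℓ, where row i of V is v_i (expressed in the standard basis). Since V is invertible (lower-triangular with 1s on the diagonal, up to permutation), solve by back-substitution:
  V =
[[1, 0, 0],
 [0, 1, 0],
 [1, 0, 1]]
  V a = (4, -4, 6)
Solving gives a = (4, -4, 2).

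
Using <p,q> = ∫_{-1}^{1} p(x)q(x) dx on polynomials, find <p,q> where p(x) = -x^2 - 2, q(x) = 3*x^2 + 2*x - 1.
<p,q> = -8/15

Expand the product: p(x)·q(x) = -3*x^4 - 2*x^3 - 5*x^2 - 4*x + 2.
∫_{-1}^{1} of each monomial x^k gives [2/(k+1) if k even, 0 if k odd]. Integrating term-by-term (or equivalently evaluating the antiderivative F(x) = -3*x^5/5 - x^4/2 - 5*x^3/3 - 2*x^2 + 2*x at the endpoints):
  F(1) − F(−1) = -83/30 − (-67/30) = -8/15.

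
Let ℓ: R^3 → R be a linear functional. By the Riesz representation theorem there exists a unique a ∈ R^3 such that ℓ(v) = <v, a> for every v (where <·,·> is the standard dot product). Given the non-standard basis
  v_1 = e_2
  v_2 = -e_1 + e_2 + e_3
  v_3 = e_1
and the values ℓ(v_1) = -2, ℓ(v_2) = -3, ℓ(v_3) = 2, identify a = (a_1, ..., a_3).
a = (2, -2, 1)

Write a = (a_1, ..., a_3) in the standard basis. For each basis vector v_i, ℓ(v_i) = <v_i, a> is a linear equation in the a_j's. Collect the n equations into a matrix system V a = ℓ, where row i of V is v_i (expressed in the standard basis). Since V is invertible (lower-triangular with 1s on the diagonal, up to permutation), solve by back-substitution:
  V =
[[0, 1, 0],
 [-1, 1, 1],
 [1, 0, 0]]
  V a = (-2, -3, 2)
Solving gives a = (2, -2, 1).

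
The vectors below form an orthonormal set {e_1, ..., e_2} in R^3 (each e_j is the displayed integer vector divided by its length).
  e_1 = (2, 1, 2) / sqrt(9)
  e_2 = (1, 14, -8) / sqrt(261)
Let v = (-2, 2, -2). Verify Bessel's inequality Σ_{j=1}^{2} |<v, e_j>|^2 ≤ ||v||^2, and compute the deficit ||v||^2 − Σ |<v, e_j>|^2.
Σ |<v, e_j>|^2 = 312/29; ||v||^2 = 12; deficit = 36/29

Write each e_j = u_j / sqrt(<u_j, u_j>) where u_j is the displayed integer vector. Then <v, e_j> = <v, u_j> / sqrt(<u_j, u_j>), so |<v, e_j>|^2 = <v, u_j>^2 / <u_j, u_j>.
Coefficients: <v, e_1> = -6/sqrt(9), <v, e_2> = 42/sqrt(261).
Square and sum: Σ |<v, e_j>|^2 = 312/29.
Compute ||v||^2 = v·v = 12.
Deficit = 12 − 312/29 = 36/29 ≥ 0, confirming Bessel's inequality. (The deficit equals ||v − Σ <v,e_j> e_j||^2, the squared distance from v to span{e_j}.)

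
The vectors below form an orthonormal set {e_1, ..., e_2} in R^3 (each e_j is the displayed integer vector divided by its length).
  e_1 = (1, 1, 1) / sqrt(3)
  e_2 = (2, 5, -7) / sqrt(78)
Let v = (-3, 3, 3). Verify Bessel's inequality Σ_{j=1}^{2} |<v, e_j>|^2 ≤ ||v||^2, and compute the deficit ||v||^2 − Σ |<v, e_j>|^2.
Σ |<v, e_j>|^2 = 63/13; ||v||^2 = 27; deficit = 288/13

Write each e_j = u_j / sqrt(<u_j, u_j>) where u_j is the displayed integer vector. Then <v, e_j> = <v, u_j> / sqrt(<u_j, u_j>), so |<v, e_j>|^2 = <v, u_j>^2 / <u_j, u_j>.
Coefficients: <v, e_1> = 3/sqrt(3), <v, e_2> = -12/sqrt(78).
Square and sum: Σ |<v, e_j>|^2 = 63/13.
Compute ||v||^2 = v·v = 27.
Deficit = 27 − 63/13 = 288/13 ≥ 0, confirming Bessel's inequality. (The deficit equals ||v − Σ <v,e_j> e_j||^2, the squared distance from v to span{e_j}.)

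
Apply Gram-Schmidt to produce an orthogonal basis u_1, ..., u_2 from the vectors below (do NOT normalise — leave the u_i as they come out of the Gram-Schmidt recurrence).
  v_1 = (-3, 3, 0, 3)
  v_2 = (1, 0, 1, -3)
Orthogonal basis:
  u_1 = (-3, 3, 0, 3)
  u_2 = (-1/3, 4/3, 1, -5/3)

Apply the Gram-Schmidt recurrence
  u_1 = v_1
  u_i = v_i − Σ_{j<i} ((v_i · u_j) / (u_j · u_j)) · u_j.

Step by step this gives:
  u_1 = (-3, 3, 0, 3)
  u_2 = (-1/3, 4/3, 1, -5/3)

Orthogonality check:
  u_2 · u_1 = 0 (should be 0)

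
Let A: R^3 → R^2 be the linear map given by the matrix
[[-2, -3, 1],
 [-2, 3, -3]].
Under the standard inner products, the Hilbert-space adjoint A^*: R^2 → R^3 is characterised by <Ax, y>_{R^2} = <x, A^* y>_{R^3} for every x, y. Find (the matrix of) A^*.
A^* = A^T =
[[-2, -2],
 [-3, 3],
 [1, -3]]

For real matrices with standard dot products, the defining identity <Ax, y> = <x, A^* y> gives (Ax)^T y = x^T (A^*) y, i.e. x^T A^T y = x^T (A^*) y. Since this holds for all x, y, we must have A^* = A^T. Therefore
A^* =
[[-2, -2],
 [-3, 3],
 [1, -3]].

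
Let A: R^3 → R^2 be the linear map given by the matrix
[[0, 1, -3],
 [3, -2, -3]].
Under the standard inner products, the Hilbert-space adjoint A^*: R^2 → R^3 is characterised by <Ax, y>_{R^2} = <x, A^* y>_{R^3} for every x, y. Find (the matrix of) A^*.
A^* = A^T =
[[0, 3],
 [1, -2],
 [-3, -3]]

For real matrices with standard dot products, the defining identity <Ax, y> = <x, A^* y> gives (Ax)^T y = x^T (A^*) y, i.e. x^T A^T y = x^T (A^*) y. Since this holds for all x, y, we must have A^* = A^T. Therefore
A^* =
[[0, 3],
 [1, -2],
 [-3, -3]].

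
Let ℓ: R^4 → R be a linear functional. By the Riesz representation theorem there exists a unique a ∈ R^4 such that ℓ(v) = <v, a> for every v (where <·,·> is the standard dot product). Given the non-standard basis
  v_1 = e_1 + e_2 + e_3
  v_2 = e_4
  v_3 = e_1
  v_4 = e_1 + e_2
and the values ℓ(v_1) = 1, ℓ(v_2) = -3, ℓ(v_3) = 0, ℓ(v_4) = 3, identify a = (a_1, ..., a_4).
a = (0, 3, -2, -3)

Write a = (a_1, ..., a_4) in the standard basis. For each basis vector v_i, ℓ(v_i) = <v_i, a> is a linear equation in the a_j's. Collect the n equations into a matrix system V a = ℓ, where row i of V is v_i (expressed in the standard basis). Since V is invertible (lower-triangular with 1s on the diagonal, up to permutation), solve by back-substitution:
  V =
[[1, 1, 1, 0],
 [0, 0, 0, 1],
 [1, 0, 0, 0],
 [1, 1, 0, 0]]
  V a = (1, -3, 0, 3)
Solving gives a = (0, 3, -2, -3).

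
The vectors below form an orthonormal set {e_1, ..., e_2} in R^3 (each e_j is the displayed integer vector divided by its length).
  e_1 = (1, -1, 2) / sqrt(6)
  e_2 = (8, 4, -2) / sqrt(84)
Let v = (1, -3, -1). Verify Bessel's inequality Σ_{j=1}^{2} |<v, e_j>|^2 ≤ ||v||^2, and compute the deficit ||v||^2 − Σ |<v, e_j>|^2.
Σ |<v, e_j>|^2 = 5/7; ||v||^2 = 11; deficit = 72/7

Write each e_j = u_j / sqrt(<u_j, u_j>) where u_j is the displayed integer vector. Then <v, e_j> = <v, u_j> / sqrt(<u_j, u_j>), so |<v, e_j>|^2 = <v, u_j>^2 / <u_j, u_j>.
Coefficients: <v, e_1> = 2/sqrt(6), <v, e_2> = -2/sqrt(84).
Square and sum: Σ |<v, e_j>|^2 = 5/7.
Compute ||v||^2 = v·v = 11.
Deficit = 11 − 5/7 = 72/7 ≥ 0, confirming Bessel's inequality. (The deficit equals ||v − Σ <v,e_j> e_j||^2, the squared distance from v to span{e_j}.)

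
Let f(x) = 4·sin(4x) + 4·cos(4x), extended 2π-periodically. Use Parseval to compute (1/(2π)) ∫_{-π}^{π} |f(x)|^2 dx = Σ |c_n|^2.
Σ |c_n|^2 = 16

Expand |f|^2 and use orthogonality of {sin(nx), cos(mx)} on [-π, π]:
  ∫_{-π}^{π} sin(nx)^2 dx = π, ∫ cos(mx)^2 dx = π, and cross terms integrate to 0.
So ∫_{-π}^{π} f(x)^2 dx = 4^2 · π + 4^2 · π = (16 + 16)π.
Divide by 2π: (16 + 16)/2 = 16.
By Parseval, this equals Σ |c_n|^2.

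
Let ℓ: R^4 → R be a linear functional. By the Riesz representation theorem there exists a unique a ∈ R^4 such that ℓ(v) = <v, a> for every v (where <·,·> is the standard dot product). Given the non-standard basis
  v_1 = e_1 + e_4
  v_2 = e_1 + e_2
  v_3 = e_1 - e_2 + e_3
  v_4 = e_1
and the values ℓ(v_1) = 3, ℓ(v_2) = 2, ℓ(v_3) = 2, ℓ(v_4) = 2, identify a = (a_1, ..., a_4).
a = (2, 0, 0, 1)

Write a = (a_1, ..., a_4) in the standard basis. For each basis vector v_i, ℓ(v_i) = <v_i, a> is a linear equation in the a_j's. Collect the n equations into a matrix system V a = ℓ, where row i of V is v_i (expressed in the standard basis). Since V is invertible (lower-triangular with 1s on the diagonal, up to permutation), solve by back-substitution:
  V =
[[1, 0, 0, 1],
 [1, 1, 0, 0],
 [1, -1, 1, 0],
 [1, 0, 0, 0]]
  V a = (3, 2, 2, 2)
Solving gives a = (2, 0, 0, 1).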